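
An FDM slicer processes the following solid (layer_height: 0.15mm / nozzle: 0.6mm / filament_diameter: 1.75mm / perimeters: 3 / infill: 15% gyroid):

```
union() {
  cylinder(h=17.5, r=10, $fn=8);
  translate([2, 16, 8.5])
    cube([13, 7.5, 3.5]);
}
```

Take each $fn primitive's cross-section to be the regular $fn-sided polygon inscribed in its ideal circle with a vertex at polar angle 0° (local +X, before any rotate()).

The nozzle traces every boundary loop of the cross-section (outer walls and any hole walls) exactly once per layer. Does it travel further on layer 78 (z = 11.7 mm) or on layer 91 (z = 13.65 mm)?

Layer 78 (z = 11.7): the cylinder: section is a regular 8-gon, circumradius r=10 (perimeter = 2·8·10.000·sin(180°/8) = 61.23 mm); the 13×7.5 cube at (2, 16) contributes its full rectangle (perimeter 41.00 mm); Merging all regions: the 2 present regions are separate (no shared area or edge), so areas and boundary lengths simply add and each stays a separate island — boundary = 102.23 mm. So its perimeter = 102.23 mm. Layer 91 (z = 13.65): the cylinder: section is a regular 8-gon, circumradius r=10 (perimeter = 2·8·10.000·sin(180°/8) = 61.23 mm); the cube at (2, 16) is absent (z outside [8.5, 12]); Merging all regions: only the r=10 cylinder is present, so the union is just that shape — boundary = 61.23 mm. So its perimeter = 61.23 mm. Layer 78 is larger (102.23 vs 61.23 mm).

layer 78 (z = 11.7 mm)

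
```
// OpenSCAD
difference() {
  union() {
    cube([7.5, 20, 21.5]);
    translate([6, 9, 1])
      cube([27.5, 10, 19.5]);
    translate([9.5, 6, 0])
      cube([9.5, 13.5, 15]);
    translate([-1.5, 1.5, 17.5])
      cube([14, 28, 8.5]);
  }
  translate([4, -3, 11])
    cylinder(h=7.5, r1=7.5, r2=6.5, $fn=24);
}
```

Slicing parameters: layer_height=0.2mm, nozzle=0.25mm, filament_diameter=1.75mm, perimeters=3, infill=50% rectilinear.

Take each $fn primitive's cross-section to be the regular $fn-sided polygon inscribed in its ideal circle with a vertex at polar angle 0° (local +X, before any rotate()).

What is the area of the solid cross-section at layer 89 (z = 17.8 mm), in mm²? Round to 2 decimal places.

588.45 mm²

At z = 17.8 mm: the cube is present — its section is the full 7.5×20 rectangle (area 150.00 mm²); the cube at (6, 9) is present — its section is the full 27.5×10 rectangle (area 275.00 mm²); the cube at (9.5, 6) is absent (z outside [0, 15]); the cube at (-1.5, 1.5) is present — its section is the full 14×28 rectangle (area 392.00 mm²); Merging all regions: the regions partially overlap — summed areas 817.00 mm² minus the doubly-counted overlap 203.75 mm² gives 613.25 mm² — area = 613.25 mm²; the cone at (4, -3) contributes a regular 24-gon of circumradius 6.593 (interpolated between r1=7.5 and r2=6.5 at t=0.907) (area = (24/2)·6.593²·sin(360°/24) = 135.02 mm²); After the difference (first − rest): starting from the result so far (613.25 mm²), the cone at (4, -3) partially overlaps it — only the 24.80 mm² overlap (of its 135.02 mm²) is removed, clipping the outline — area = 588.45 mm². Overall, the cross-section is a single solid region. Net area = 588.45 mm².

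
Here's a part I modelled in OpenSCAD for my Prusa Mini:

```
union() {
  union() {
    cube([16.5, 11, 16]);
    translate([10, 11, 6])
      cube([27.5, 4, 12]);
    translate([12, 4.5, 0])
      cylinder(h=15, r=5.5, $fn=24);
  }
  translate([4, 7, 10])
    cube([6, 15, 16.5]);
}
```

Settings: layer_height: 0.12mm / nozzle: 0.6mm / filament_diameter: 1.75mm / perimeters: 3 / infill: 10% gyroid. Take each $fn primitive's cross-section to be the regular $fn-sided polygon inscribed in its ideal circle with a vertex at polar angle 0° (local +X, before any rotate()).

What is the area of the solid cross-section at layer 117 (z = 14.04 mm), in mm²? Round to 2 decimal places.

365.69 mm²

At z = 14.04 mm: the cube (footprint 16.5×11) is included at this height (area 181.50 mm²); the cube at (10, 11) is present — its section is the full 27.5×4 rectangle (area 110.00 mm²); the cylinder at (12, 4.5): section is a regular 24-gon, circumradius r=5.5 (area = (24/2)·5.500²·sin(360°/24) = 93.95 mm²); Merging all regions: the regions partially overlap — summed areas 385.45 mm² minus the doubly-counted overlap 85.76 mm² gives 299.69 mm² — area = 299.69 mm²; the cube at (4, 7) is present — its section is the full 6×15 rectangle (area 90.00 mm²); Taking the union: the regions partially overlap — summed areas 389.69 mm² minus the doubly-counted overlap 24.00 mm² gives 365.69 mm² — area = 365.69 mm². Overall, the cross-section is a single solid region. Net area = 365.69 mm².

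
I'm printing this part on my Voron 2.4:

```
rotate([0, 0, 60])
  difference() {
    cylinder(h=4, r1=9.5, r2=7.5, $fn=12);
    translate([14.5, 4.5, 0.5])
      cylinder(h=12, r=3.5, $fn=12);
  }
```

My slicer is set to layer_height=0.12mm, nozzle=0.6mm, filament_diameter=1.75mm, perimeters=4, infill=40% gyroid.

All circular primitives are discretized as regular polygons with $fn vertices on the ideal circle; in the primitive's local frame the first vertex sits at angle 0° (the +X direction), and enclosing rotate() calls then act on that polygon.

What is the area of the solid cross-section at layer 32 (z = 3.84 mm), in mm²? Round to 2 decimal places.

At z = 3.84 mm: the cone: at t=0.960 of its height the radius interpolates to r₁+(r₂−r₁)t = 7.580, giving a regular 12-gon of that circumradius (area = (12/2)·7.580²·sin(360°/12) = 172.37 mm²); the r=3.5 cylinder at (14.5, 4.5) contributes a regular 12-gon of circumradius 3.5 (area = (12/2)·3.500²·sin(360°/12) = 36.75 mm²); Subtracting the remaining from the first: starting from the cone (172.37 mm²), the r=3.5 cylinder at (14.5, 4.5) misses the remaining region (no effect) — area = 172.37 mm²; (rotated 60° about Z; rotation is an isometry so areas/perimeters/island counts are preserved). Overall, the cross-section is a single solid region. Net area = 172.37 mm².

172.37 mm²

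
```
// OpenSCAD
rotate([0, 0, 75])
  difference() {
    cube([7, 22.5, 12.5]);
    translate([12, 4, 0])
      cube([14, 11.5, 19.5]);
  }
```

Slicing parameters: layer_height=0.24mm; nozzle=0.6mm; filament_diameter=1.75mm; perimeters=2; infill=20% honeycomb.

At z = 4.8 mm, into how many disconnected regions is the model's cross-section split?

1

At z = 4.8 mm: the cube (footprint 7×22.5) is included at this height; the 14×11.5 cube at (12, 4) contributes its full rectangle; Subtracting the remaining from the first: starting from the 7×22.5 cube, the 14×11.5 cube at (12, 4) misses the remaining region (no effect) — 1 connected region; (whole slice rotated 75° about Z — lengths, areas and connectivity unchanged). The result has 1 disconnected region.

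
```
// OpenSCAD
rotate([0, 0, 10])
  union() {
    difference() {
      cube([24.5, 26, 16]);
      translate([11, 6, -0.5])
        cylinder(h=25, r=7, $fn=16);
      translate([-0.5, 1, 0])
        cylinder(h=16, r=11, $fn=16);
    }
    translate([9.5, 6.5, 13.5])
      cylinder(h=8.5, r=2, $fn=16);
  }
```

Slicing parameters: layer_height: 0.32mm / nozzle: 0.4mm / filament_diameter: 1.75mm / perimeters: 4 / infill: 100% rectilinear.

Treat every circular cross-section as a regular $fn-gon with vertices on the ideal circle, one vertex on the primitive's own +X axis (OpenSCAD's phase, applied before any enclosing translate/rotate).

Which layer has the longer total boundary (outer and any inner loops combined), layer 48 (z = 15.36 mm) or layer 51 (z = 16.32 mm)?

Layer 48 (z = 15.36): the 24.5×26 cube contributes its full rectangle (perimeter 101.00 mm); the r=7 cylinder at (11, 6) contributes a regular 16-gon of circumradius 7 (perimeter = 2·16·7.000·sin(180°/16) = 43.70 mm); the r=11 cylinder at (-0.5, 1) gives a regular 16-gon of circumradius 11 (constant along its height) (perimeter = 2·16·11.000·sin(180°/16) = 68.67 mm); Taking the first minus the rest: starting from the 24.5×26 cube, the r=7 cylinder at (11, 6) partially overlaps it — only the 145.76 mm² overlap (of its 150.01 mm²) is removed, clipping the outline; the r=11 cylinder at (-0.5, 1) partially overlaps it — only the 55.32 mm² overlap (of its 370.44 mm²) is removed, clipping the outline — boundary = 105.43 mm; the r=2 cylinder at (9.5, 6.5) contributes a regular 16-gon of circumradius 2 (perimeter = 2·16·2.000·sin(180°/16) = 12.49 mm); Taking the union: the 2 present regions are separate (no shared area or edge), so areas and boundary lengths simply add and each stays a separate island — boundary = 117.92 mm; (rotated 10° about Z; rotation is an isometry so areas/perimeters/island counts are preserved). So its perimeter = 117.92 mm. Layer 51 (z = 16.32): the cube does not reach this height (z outside [0, 16]); the r=7 cylinder at (11, 6) contributes a regular 16-gon of circumradius 7 (perimeter = 2·16·7.000·sin(180°/16) = 43.70 mm); the cylinder at (-0.5, 1) does not reach this height (z outside [0, 16]); Subtracting the remaining from the first: the first operand is absent here, so nothing remains; the cylinder at (9.5, 6.5): section is a regular 16-gon, circumradius r=2 (perimeter = 2·16·2.000·sin(180°/16) = 12.49 mm); Taking the union: only the r=2 cylinder at (9.5, 6.5) is present, so the union is just that shape — boundary = 12.49 mm; (rotated 10° about Z; rotation is an isometry so areas/perimeters/island counts are preserved). So its perimeter = 12.49 mm. Layer 48 is larger (117.92 vs 12.49 mm).

layer 48 (z = 15.36 mm)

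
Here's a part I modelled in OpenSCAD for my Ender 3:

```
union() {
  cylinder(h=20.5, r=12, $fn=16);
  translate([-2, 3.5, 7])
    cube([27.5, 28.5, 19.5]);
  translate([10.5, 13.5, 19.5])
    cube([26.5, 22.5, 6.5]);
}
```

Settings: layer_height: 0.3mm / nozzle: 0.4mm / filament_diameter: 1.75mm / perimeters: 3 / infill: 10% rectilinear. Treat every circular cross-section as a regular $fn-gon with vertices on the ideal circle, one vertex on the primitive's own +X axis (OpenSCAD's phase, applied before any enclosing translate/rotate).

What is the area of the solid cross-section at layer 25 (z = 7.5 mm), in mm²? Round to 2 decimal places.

1138.57 mm²

At z = 7.5 mm: the r=12 cylinder gives a regular 16-gon of circumradius 12 (constant along its height) (area = (16/2)·12.000²·sin(360°/16) = 440.85 mm²); the cube at (-2, 3.5) is present — its section is the full 27.5×28.5 rectangle (area 783.75 mm²); the cube at (10.5, 13.5) is not intersected at this z (z outside [19.5, 26]); Merging all regions: the regions partially overlap — summed areas 1224.60 mm² minus the doubly-counted overlap 86.03 mm² gives 1138.57 mm² — area = 1138.57 mm². Overall, the cross-section is a single solid region. Net area = 1138.57 mm².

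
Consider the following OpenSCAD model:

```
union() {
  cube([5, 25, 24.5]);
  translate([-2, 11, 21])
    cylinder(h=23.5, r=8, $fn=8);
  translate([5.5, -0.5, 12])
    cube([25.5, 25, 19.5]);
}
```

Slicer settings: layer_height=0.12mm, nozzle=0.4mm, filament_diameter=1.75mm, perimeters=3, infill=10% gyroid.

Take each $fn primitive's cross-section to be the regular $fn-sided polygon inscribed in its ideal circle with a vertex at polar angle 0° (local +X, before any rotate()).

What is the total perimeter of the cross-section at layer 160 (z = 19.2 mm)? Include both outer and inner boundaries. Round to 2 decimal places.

At z = 19.2 mm: the cube is present — its section is the full 5×25 rectangle (perimeter 60.00 mm); the cylinder at (-2, 11) does not reach this height (z outside [21, 44.5]); the 25.5×25 cube at (5.5, -0.5) contributes its full rectangle (perimeter 101.00 mm); Combining (union): the 2 present regions are separate (no shared area or edge), so areas and boundary lengths simply add and each stays a separate island — boundary = 161.00 mm. Overall, the cross-section has 2 separate islands. Total boundary length (outer) = 161.00 mm.

161.00 mm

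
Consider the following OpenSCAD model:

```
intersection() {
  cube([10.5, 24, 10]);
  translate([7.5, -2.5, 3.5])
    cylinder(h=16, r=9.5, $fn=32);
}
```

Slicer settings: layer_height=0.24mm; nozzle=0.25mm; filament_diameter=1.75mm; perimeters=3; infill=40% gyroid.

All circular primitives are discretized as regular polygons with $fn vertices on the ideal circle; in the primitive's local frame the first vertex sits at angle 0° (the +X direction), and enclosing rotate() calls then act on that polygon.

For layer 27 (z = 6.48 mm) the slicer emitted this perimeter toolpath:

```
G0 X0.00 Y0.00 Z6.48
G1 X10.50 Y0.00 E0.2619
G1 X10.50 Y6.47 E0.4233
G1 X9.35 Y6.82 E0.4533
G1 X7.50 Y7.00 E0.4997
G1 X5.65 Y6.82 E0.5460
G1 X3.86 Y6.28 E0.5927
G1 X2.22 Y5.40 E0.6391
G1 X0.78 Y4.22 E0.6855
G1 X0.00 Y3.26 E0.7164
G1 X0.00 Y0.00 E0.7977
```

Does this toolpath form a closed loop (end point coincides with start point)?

Start point (G0): (0.00, 0.00). End point (last G1): the path returns to the start — closed.

yes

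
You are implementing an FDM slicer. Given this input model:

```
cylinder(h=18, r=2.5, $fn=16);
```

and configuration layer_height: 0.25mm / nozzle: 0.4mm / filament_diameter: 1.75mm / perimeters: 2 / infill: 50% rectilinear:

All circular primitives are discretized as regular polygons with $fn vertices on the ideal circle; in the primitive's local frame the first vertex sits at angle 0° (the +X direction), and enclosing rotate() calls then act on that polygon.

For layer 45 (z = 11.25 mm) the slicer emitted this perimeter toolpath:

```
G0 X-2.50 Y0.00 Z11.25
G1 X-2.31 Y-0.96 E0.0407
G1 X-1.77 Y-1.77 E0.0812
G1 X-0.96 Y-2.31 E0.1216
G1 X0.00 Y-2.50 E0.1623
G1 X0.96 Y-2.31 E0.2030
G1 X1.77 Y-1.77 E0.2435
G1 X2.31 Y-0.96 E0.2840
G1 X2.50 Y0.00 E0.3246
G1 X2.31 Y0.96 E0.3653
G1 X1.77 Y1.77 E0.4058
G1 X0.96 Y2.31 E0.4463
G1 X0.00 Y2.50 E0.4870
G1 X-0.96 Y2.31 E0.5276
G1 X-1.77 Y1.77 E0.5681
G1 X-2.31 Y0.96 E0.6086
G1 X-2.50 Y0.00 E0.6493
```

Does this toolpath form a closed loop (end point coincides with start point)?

Start point (G0): (-2.50, 0.00). End point (last G1): the path returns to the start — closed.

yes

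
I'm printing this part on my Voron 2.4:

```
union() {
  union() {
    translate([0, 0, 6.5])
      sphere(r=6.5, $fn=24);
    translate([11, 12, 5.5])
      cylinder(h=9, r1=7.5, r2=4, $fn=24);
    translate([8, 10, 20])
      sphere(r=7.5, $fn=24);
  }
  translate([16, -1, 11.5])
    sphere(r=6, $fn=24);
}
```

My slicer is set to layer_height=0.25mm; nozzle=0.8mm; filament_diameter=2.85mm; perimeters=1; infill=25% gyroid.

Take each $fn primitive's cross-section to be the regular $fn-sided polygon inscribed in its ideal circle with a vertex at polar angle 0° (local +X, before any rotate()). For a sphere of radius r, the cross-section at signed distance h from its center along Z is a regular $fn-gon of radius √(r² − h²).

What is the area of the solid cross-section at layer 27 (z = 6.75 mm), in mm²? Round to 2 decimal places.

At z = 6.75 mm: the sphere: section is a regular 24-gon, circumradius = √(r²−h²) = √(6.5²−0.25²) = 6.495 (area = (24/2)·6.495²·sin(360°/24) = 131.03 mm²); the cone at (11, 12) (r1=7.5→r2=4) has section circumradius 7.014 here — a regular 24-gon (area = (24/2)·7.014²·sin(360°/24) = 152.79 mm²); the sphere at (8, 10) is not intersected at this z (|z−center|=13.250 > r=7.5); Taking the union: the 2 present regions are separate (no shared area or edge), so areas and boundary lengths simply add and each stays a separate island — area = 283.82 mm²; the r=6 sphere at (16, -1) contributes a regular 24-gon of circumradius √(6²−4.75²) = 3.666 (area = (24/2)·3.666²·sin(360°/24) = 41.73 mm²); Merging all regions: the 2 present regions are separate (no shared area or edge), so areas and boundary lengths simply add and each stays a separate island — area = 325.55 mm². Overall, the cross-section has 3 separate islands. Net area = 325.55 mm².

325.55 mm²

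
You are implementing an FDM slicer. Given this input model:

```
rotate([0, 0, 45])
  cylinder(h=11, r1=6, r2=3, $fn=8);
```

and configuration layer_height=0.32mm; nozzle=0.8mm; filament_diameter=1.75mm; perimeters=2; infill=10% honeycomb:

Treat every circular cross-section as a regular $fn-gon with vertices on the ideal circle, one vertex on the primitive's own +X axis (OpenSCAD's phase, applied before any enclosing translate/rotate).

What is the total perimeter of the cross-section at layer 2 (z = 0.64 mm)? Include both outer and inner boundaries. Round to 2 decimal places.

At z = 0.64 mm: the cone contributes a regular 8-gon of circumradius 5.825 (interpolated between r1=6 and r2=3 at t=0.058) (perimeter = 2·8·5.825·sin(180°/8) = 35.67 mm); (whole slice rotated 45° about Z — lengths, areas and connectivity unchanged). Overall, the cross-section is a single solid region. Total boundary length (outer) = 35.67 mm.

35.67 mm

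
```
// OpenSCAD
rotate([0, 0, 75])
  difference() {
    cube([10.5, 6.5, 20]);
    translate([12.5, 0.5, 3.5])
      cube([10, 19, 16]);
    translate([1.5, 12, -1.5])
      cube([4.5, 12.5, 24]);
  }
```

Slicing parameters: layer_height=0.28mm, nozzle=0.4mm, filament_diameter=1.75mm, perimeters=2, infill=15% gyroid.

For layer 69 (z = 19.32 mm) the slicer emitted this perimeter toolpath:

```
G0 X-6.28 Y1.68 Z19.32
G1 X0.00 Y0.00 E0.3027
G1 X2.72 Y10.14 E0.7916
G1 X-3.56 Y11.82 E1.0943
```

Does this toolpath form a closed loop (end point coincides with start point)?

no

Start point (G0): (-6.28, 1.68). End point (last G1): the path does not return to the start — open.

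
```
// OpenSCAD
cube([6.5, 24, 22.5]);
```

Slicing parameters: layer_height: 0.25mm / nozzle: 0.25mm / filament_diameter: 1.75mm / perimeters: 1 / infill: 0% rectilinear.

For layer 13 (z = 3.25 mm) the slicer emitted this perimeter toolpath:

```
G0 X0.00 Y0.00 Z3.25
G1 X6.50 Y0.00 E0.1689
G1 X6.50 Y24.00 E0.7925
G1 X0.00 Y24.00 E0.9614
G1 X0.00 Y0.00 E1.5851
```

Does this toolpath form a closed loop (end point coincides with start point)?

yes

Start point (G0): (0.00, 0.00). End point (last G1): the path returns to the start — closed.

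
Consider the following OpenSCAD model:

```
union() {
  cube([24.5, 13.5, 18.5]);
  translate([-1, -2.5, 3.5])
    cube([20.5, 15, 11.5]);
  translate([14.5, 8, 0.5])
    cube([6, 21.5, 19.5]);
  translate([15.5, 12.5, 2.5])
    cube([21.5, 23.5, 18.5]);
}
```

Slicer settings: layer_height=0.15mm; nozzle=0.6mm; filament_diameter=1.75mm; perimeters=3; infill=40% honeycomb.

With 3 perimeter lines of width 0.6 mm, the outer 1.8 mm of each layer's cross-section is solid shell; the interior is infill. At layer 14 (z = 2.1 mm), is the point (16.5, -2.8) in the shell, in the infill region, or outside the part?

outside

At z = 2.1 mm: the cube (footprint 24.5×13.5) is included at this height; the cube at (-1, -2.5) is not intersected at this z (z outside [3.5, 15]); the cube at (14.5, 8) is present — its section is the full 6×21.5 rectangle; the cube at (15.5, 12.5) is not intersected at this z (z outside [2.5, 21]); Combining (union): the regions partially overlap (shared area 33.00 mm²), so overlapping operands fuse into one piece — 1 connected region. Overall, the cross-section is a single solid region. The nearest boundary edge runs (24.50, 0.00)→(0.00, 0.00); distance from the point to it = 2.80 mm. The point is not inside any of the regions above, so it lies outside the cross-section (2.80 mm from the nearest boundary).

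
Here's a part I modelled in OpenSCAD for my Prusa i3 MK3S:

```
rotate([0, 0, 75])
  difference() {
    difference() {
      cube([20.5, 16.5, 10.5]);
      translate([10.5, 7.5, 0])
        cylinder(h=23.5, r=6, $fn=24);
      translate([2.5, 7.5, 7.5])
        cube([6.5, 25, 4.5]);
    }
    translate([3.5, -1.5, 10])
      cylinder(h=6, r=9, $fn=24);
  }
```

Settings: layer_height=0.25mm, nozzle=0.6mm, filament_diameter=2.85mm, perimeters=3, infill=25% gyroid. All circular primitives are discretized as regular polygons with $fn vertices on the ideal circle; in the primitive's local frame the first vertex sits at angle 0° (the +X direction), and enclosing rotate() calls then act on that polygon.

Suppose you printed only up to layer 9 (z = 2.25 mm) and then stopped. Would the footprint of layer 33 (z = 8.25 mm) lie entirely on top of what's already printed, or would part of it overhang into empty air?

Compare the two slices. At z = 2.25: the cube (footprint 20.5×16.5) is included at this height (area 338.25 mm²); the r=6 cylinder at (10.5, 7.5) contributes a regular 24-gon of circumradius 6 (area = (24/2)·6.000²·sin(360°/24) = 111.81 mm²); the cube at (2.5, 7.5) is not intersected at this z (z outside [7.5, 12]); Taking the first minus the rest: starting from the 20.5×16.5 cube (338.25 mm²), the r=6 cylinder at (10.5, 7.5) lies wholly inside it (removes its full 111.81 mm² and its 37.59 mm outline becomes a hole wall) — area = 226.44 mm²; the cylinder at (3.5, -1.5) is not intersected at this z (z outside [10, 16]); Subtracting the remaining from the first: none of the subtracted shapes is present at this height, so that combined region is unchanged — area = 226.44 mm²; (whole slice rotated 75° about Z — lengths, areas and connectivity unchanged). At z = 8.25: the cube is present — its section is the full 20.5×16.5 rectangle (area 338.25 mm²); the r=6 cylinder at (10.5, 7.5) contributes a regular 24-gon of circumradius 6 (area = (24/2)·6.000²·sin(360°/24) = 111.81 mm²); the 6.5×25 cube at (2.5, 7.5) contributes its full rectangle (area 162.50 mm²); Subtracting the remaining from the first: starting from the 20.5×16.5 cube (338.25 mm²), the r=6 cylinder at (10.5, 7.5) lies wholly inside it (removes its full 111.81 mm² and its 37.59 mm outline becomes a hole wall); the 6.5×25 cube at (2.5, 7.5) partially overlaps it — only the 39.40 mm² overlap (of its 162.50 mm²) is removed, clipping the outline — area = 187.04 mm²; the cylinder at (3.5, -1.5) is not intersected at this z (z outside [10, 16]); Taking the first minus the rest: none of the subtracted shapes is present at this height, so that combined region is unchanged — area = 187.04 mm²; (rotated 75° about Z; rotation is an isometry so areas/perimeters/island counts are preserved). Checking containment: the cross-section at z = 8.25 is a subset of the cross-section at z = 2.25.

entirely on top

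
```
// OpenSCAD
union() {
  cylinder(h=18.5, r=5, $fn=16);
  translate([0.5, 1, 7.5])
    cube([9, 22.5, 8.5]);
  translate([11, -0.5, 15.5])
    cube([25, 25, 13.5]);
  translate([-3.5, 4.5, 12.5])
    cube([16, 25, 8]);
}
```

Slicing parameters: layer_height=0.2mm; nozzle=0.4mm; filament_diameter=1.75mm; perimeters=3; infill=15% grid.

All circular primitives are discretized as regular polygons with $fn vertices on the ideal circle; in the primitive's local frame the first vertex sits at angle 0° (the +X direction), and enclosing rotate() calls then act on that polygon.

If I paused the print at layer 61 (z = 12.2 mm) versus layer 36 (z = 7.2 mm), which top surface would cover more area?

Layer 61 (z = 12.2): the r=5 cylinder gives a regular 16-gon of circumradius 5 (constant along its height) (area = (16/2)·5.000²·sin(360°/16) = 76.54 mm²); the cube at (0.5, 1) (footprint 9×22.5) is included at this height (area 202.50 mm²); the cube at (11, -0.5) is not intersected at this z (z outside [15.5, 29]); the cube at (-3.5, 4.5) is absent (z outside [12.5, 20.5]); Merging all regions: the regions partially overlap — summed areas 279.04 mm² minus the doubly-counted overlap 12.26 mm² gives 266.78 mm² — area = 266.78 mm². So its area = 266.78 mm². Layer 36 (z = 7.2): the cylinder: section is a regular 16-gon, circumradius r=5 (area = (16/2)·5.000²·sin(360°/16) = 76.54 mm²); the cube at (0.5, 1) is absent (z outside [7.5, 16]); the cube at (11, -0.5) is absent (z outside [15.5, 29]); the cube at (-3.5, 4.5) is not intersected at this z (z outside [12.5, 20.5]); Taking the union: only the r=5 cylinder is present, so the union is just that shape — area = 76.54 mm². So its area = 76.54 mm². Layer 61 is larger (266.78 vs 76.54 mm²).

layer 61 (z = 12.2 mm)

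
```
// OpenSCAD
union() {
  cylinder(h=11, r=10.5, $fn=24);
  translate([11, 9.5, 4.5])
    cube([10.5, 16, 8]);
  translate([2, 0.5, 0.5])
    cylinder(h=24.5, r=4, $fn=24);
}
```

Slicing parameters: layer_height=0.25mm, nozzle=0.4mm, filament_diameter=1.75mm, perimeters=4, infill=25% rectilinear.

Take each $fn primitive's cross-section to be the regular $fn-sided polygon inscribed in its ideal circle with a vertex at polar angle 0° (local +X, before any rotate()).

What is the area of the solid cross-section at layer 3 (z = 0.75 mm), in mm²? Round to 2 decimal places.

342.42 mm²

At z = 0.75 mm: the cylinder: section is a regular 24-gon, circumradius r=10.5 (area = (24/2)·10.500²·sin(360°/24) = 342.42 mm²); the cube at (11, 9.5) is not intersected at this z (z outside [4.5, 12.5]); the r=4 cylinder at (2, 0.5) gives a regular 24-gon of circumradius 4 (constant along its height) (area = (24/2)·4.000²·sin(360°/24) = 49.69 mm²); Combining (union): the r=4 cylinder at (2, 0.5) lies entirely inside the r=10.5 cylinder, so the union is just the r=10.5 cylinder — area = 342.42 mm². Overall, the cross-section is a single solid region. Net area = 342.42 mm².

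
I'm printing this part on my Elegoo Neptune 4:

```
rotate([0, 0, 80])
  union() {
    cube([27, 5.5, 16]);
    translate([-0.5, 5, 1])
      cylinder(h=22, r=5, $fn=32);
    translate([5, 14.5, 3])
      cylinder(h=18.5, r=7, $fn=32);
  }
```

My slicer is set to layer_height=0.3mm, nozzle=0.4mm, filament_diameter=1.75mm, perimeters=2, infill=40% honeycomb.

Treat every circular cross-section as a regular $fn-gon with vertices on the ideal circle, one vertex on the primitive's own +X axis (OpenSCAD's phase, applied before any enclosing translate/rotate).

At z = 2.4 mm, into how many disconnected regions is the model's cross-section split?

At z = 2.4 mm: the cube is present — its section is the full 27×5.5 rectangle; the cylinder at (-0.5, 5): section is a regular 32-gon, circumradius r=5; the cylinder at (5, 14.5) does not reach this height (z outside [3, 21.5]); Combining (union): the regions partially overlap (shared area 19.26 mm²), so overlapping operands fuse into one piece — 1 connected region; (whole slice rotated 80° about Z — lengths, areas and connectivity unchanged). The result has 1 disconnected region.

1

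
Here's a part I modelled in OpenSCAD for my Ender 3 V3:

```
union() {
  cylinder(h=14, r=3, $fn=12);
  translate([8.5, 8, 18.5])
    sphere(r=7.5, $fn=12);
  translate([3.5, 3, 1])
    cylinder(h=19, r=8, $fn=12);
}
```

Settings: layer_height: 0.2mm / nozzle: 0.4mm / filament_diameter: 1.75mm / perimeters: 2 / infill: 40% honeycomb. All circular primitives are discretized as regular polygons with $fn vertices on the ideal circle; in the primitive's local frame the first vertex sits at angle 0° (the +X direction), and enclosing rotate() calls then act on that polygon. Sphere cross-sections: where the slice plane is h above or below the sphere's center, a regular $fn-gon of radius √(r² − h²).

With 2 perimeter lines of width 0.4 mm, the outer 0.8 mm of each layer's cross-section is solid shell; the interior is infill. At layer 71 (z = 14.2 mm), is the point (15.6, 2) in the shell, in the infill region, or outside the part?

At z = 14.2 mm: the cylinder is absent (z outside [0, 14]); the r=7.5 sphere at (8.5, 8) slices to a regular 12-gon of circumradius 6.145 (√(r²−h²) with h=4.3 from center); the r=8 cylinder at (3.5, 3) contributes a regular 12-gon of circumradius 8; Merging all regions: the regions partially overlap (shared area 55.74 mm²), so overlapping operands fuse into one piece — 1 connected region. Overall, the cross-section is a single solid region. The nearest boundary edge runs (13.82, 4.93)→(11.57, 2.68); distance from the point to it = 3.33 mm. The point is not inside any of the regions above, so it lies outside the cross-section (3.33 mm from the nearest boundary).

outside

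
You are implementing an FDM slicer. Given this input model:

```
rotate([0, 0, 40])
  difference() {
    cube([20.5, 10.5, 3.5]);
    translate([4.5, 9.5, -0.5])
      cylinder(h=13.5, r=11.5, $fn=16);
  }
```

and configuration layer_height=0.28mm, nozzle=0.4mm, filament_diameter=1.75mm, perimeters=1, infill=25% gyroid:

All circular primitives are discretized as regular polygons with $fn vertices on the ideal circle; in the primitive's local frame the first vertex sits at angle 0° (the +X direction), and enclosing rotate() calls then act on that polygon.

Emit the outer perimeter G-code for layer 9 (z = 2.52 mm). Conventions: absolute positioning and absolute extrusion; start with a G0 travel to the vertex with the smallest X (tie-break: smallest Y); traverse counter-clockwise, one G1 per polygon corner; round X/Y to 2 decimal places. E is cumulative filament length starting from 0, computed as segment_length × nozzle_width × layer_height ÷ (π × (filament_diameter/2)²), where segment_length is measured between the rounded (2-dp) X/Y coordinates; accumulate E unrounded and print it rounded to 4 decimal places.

At z = 2.52 mm: the cube is present — its section is the full 20.5×10.5 rectangle; the cylinder at (4.5, 9.5): section is a regular 16-gon, circumradius r=11.5; Subtracting the remaining from the first: starting from the 20.5×10.5 cube, the r=11.5 cylinder at (4.5, 9.5) partially overlaps it — only the 152.05 mm² overlap (of its 404.88 mm²) is removed, clipping the outline — 1 connected region; (whole slice rotated 40° about Z — lengths, areas and connectivity unchanged). The outline is a single polygon with 7 vertices. Extrusion per mm of travel: 0.4 × 0.28 / (π × 0.875²) = 0.046564. Accumulating E over each segment gives final E = 1.7490.

G0 X5.36 Y18.20 Z2.52
G1 X6.15 Y17.56 E0.0473
G1 X8.31 Y13.63 E0.2562
G1 X8.80 Y9.17 E0.4651
G1 X8.11 Y6.80 E0.5800
G1 X15.70 Y13.18 E1.0417
G1 X8.95 Y21.22 E1.5305
G1 X5.36 Y18.20 E1.7490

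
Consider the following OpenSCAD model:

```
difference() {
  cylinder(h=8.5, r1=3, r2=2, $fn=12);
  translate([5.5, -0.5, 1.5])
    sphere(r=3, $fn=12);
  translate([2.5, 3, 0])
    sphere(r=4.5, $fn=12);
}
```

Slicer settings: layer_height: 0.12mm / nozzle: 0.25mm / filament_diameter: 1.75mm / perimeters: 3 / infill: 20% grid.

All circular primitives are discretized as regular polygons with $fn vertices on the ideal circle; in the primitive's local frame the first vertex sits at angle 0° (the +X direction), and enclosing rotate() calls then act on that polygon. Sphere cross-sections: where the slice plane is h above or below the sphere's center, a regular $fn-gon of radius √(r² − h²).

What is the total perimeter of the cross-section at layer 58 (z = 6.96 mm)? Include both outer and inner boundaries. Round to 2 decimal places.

13.55 mm

At z = 6.96 mm: the cone: at t=0.819 of its height the radius interpolates to r₁+(r₂−r₁)t = 2.181, giving a regular 12-gon of that circumradius (perimeter = 2·12·2.181·sin(180°/12) = 13.55 mm); the sphere at (5.5, -0.5) does not reach this height (|z−center|=5.460 > r=3); the sphere at (2.5, 3) does not reach this height (|z−center|=6.960 > r=4.5); Taking the first minus the rest: none of the subtracted shapes is present at this height, so the cone is unchanged — boundary = 13.55 mm. Overall, the cross-section is a single solid region. Total boundary length (outer) = 13.55 mm.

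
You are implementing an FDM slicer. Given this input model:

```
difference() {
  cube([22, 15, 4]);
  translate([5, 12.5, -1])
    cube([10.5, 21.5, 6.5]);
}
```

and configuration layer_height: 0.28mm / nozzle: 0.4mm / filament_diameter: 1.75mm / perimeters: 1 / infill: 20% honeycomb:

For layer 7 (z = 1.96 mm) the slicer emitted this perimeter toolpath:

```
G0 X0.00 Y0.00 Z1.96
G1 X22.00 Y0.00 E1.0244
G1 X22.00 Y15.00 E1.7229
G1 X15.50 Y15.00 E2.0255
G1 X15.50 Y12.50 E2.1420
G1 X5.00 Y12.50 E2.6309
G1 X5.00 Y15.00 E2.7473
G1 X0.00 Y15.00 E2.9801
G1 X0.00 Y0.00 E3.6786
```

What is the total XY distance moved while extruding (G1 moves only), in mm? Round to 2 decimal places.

79.00 mm

Sum the Euclidean lengths of each G1 segment: total = 79.00 mm.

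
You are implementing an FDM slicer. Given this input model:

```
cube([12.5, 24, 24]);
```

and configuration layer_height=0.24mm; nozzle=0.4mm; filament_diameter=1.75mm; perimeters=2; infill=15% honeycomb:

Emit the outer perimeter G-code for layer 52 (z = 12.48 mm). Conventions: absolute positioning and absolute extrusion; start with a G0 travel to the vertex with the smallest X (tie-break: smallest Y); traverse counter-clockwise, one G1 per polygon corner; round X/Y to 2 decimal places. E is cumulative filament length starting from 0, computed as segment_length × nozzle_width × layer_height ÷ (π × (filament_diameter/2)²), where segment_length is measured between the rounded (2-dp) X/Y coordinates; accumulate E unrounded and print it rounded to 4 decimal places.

At z = 12.48 mm: the 12.5×24 cube contributes its full rectangle. The outline is a single polygon with 4 vertices. Extrusion per mm of travel: 0.4 × 0.24 / (π × 0.875²) = 0.039912. Accumulating E over each segment gives final E = 2.9136.

G0 X0.00 Y0.00 Z12.48
G1 X12.50 Y0.00 E0.4989
G1 X12.50 Y24.00 E1.4568
G1 X0.00 Y24.00 E1.9557
G1 X0.00 Y0.00 E2.9136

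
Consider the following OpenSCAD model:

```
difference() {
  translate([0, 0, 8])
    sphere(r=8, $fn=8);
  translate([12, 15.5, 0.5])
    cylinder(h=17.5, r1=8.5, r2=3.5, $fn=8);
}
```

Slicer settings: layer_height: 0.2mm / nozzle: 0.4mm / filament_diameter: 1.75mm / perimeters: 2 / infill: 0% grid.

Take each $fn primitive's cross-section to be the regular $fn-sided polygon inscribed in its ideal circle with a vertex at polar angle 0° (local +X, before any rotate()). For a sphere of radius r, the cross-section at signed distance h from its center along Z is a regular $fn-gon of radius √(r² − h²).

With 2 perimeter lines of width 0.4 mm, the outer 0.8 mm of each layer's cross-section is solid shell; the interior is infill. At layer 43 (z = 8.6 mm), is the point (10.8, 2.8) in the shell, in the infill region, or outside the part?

At z = 8.6 mm: the sphere: section is a regular 8-gon, circumradius = √(r²−h²) = √(8²−0.6²) = 7.977; the cone at (12, 15.5) contributes a regular 8-gon of circumradius 6.186 (interpolated between r1=8.5 and r2=3.5 at t=0.463); Subtracting the remaining from the first: starting from the r=8 sphere, the cone at (12, 15.5) misses the remaining region (no effect) — 1 connected region. Overall, the cross-section is a single solid region. The nearest boundary edge runs (5.64, 5.64)→(7.98, 0.00); distance from the point to it = 3.68 mm. The point is not inside any of the regions above, so it lies outside the cross-section (3.68 mm from the nearest boundary).

outside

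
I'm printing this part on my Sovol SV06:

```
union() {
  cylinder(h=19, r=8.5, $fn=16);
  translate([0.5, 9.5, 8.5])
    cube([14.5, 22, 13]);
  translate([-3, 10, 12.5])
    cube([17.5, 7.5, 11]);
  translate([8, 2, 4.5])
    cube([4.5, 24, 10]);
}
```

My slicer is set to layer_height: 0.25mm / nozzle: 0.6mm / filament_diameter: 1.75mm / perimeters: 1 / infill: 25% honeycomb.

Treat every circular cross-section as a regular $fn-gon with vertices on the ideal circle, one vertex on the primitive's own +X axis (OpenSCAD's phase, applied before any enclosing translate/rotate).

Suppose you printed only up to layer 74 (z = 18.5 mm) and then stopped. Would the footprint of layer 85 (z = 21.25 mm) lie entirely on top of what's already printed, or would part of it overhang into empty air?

Compare the two slices. At z = 18.5: the r=8.5 cylinder contributes a regular 16-gon of circumradius 8.5 (area = (16/2)·8.500²·sin(360°/16) = 221.19 mm²); the cube at (0.5, 9.5) (footprint 14.5×22) is included at this height (area 319.00 mm²); the cube at (-3, 10) (footprint 17.5×7.5) is included at this height (area 131.25 mm²); the cube at (8, 2) is absent (z outside [4.5, 14.5]); Taking the union: the regions partially overlap — summed areas 671.44 mm² minus the doubly-counted overlap 105.00 mm² gives 566.44 mm² — area = 566.44 mm². At z = 21.25: the cylinder is absent (z outside [0, 19]); the 14.5×22 cube at (0.5, 9.5) contributes its full rectangle (area 319.00 mm²); the cube at (-3, 10) (footprint 17.5×7.5) is included at this height (area 131.25 mm²); the cube at (8, 2) does not reach this height (z outside [4.5, 14.5]); Combining (union): the regions partially overlap — summed areas 450.25 mm² minus the doubly-counted overlap 105.00 mm² gives 345.25 mm² — area = 345.25 mm². Checking containment: the cross-section at z = 21.25 is a subset of the cross-section at z = 18.5.

entirely on top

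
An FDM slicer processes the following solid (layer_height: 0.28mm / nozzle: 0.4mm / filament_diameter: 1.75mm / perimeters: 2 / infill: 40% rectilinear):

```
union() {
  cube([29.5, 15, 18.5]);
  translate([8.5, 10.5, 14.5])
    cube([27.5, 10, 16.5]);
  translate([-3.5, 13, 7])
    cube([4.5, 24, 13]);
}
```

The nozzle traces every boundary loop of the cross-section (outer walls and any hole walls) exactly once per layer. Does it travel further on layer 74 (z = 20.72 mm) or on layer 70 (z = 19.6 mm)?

Layer 74 (z = 20.72): the cube is not intersected at this z (z outside [0, 18.5]); the cube at (8.5, 10.5) is present — its section is the full 27.5×10 rectangle (perimeter 75.00 mm); the cube at (-3.5, 13) is not intersected at this z (z outside [7, 20]); Merging all regions: only the 27.5×10 cube at (8.5, 10.5) is present, so the union is just that shape — boundary = 75.00 mm. So its perimeter = 75.00 mm. Layer 70 (z = 19.6): the cube is not intersected at this z (z outside [0, 18.5]); the cube at (8.5, 10.5) (footprint 27.5×10) is included at this height (perimeter 75.00 mm); the cube at (-3.5, 13) is present — its section is the full 4.5×24 rectangle (perimeter 57.00 mm); Merging all regions: the 2 present regions are separate (no shared area or edge), so areas and boundary lengths simply add and each stays a separate island — boundary = 132.00 mm. So its perimeter = 132.00 mm. Layer 70 is larger (132.00 vs 75.00 mm).

layer 70 (z = 19.6 mm)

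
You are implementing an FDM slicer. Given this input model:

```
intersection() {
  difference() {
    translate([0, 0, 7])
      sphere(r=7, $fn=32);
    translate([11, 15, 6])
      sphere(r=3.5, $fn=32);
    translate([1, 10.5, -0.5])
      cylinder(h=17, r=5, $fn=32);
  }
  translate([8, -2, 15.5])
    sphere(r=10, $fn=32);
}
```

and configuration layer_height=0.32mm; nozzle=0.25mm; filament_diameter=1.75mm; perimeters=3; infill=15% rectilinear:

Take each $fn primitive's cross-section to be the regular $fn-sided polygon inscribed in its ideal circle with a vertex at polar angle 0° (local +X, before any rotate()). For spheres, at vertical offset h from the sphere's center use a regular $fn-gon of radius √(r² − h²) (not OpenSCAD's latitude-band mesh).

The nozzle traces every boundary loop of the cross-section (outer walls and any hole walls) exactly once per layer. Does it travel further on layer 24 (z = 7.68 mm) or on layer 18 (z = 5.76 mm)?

Layer 24 (z = 7.68): the r=7 sphere contributes a regular 32-gon of circumradius √(7²−0.68²) = 6.967 (perimeter = 2·32·6.967·sin(180°/32) = 43.70 mm); the r=3.5 sphere at (11, 15) contributes a regular 32-gon of circumradius √(3.5²−1.68²) = 3.070 (perimeter = 2·32·3.070·sin(180°/32) = 19.26 mm); the r=5 cylinder at (1, 10.5) gives a regular 32-gon of circumradius 5 (constant along its height) (perimeter = 2·32·5.000·sin(180°/32) = 31.37 mm); Taking the first minus the rest: starting from the r=7 sphere, the r=3.5 sphere at (11, 15) misses the remaining region (no effect); the r=5 cylinder at (1, 10.5) partially overlaps it — only the 5.11 mm² overlap (of its 78.04 mm²) is removed, clipping the outline — boundary = 43.87 mm; the r=10 sphere at (8, -2) slices to a regular 32-gon of circumradius 6.233 (√(r²−h²) with h=7.82 from center) (perimeter = 2·32·6.233·sin(180°/32) = 39.10 mm); Keeping only the common overlap: the r=10 sphere at (8, -2) partially overlaps the result so far; clipping to the common part keeps 34.97 mm² — boundary = 23.50 mm. So its perimeter = 23.50 mm. Layer 18 (z = 5.76): the sphere: section is a regular 32-gon, circumradius = √(r²−h²) = √(7²−1.24²) = 6.889 (perimeter = 2·32·6.889·sin(180°/32) = 43.22 mm); the r=3.5 sphere at (11, 15) slices to a regular 32-gon of circumradius 3.492 (√(r²−h²) with h=0.24 from center) (perimeter = 2·32·3.492·sin(180°/32) = 21.90 mm); the r=5 cylinder at (1, 10.5) contributes a regular 32-gon of circumradius 5 (perimeter = 2·32·5.000·sin(180°/32) = 31.37 mm); Subtracting the remaining from the first: starting from the r=7 sphere, the r=3.5 sphere at (11, 15) misses the remaining region (no effect); the r=5 cylinder at (1, 10.5) partially overlaps it — only the 4.68 mm² overlap (of its 78.04 mm²) is removed, clipping the outline — boundary = 43.36 mm; the r=10 sphere at (8, -2) contributes a regular 32-gon of circumradius √(10²−9.74²) = 2.265 (perimeter = 2·32·2.265·sin(180°/32) = 14.21 mm); After intersecting: the r=10 sphere at (8, -2) partially overlaps the result so far; clipping to the common part keeps 1.95 mm² — boundary = 6.91 mm. So its perimeter = 6.91 mm. Layer 24 is larger (23.50 vs 6.91 mm).

layer 24 (z = 7.68 mm)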